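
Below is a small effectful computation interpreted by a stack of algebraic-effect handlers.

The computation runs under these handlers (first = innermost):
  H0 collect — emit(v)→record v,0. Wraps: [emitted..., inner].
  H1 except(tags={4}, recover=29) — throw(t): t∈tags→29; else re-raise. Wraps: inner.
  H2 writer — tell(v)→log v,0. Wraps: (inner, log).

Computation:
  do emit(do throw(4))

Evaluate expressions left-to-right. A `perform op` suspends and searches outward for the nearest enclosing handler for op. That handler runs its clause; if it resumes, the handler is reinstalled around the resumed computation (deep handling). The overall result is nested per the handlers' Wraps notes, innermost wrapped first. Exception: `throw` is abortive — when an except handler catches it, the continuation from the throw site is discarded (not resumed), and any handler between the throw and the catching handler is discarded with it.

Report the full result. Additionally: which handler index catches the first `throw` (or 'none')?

Answer: (29, ()) ; first throw caught by: H1

Step-by-step:
throw(4) @ H1 caught ⇒ 29
H2 returns (29, ())
= (29, ())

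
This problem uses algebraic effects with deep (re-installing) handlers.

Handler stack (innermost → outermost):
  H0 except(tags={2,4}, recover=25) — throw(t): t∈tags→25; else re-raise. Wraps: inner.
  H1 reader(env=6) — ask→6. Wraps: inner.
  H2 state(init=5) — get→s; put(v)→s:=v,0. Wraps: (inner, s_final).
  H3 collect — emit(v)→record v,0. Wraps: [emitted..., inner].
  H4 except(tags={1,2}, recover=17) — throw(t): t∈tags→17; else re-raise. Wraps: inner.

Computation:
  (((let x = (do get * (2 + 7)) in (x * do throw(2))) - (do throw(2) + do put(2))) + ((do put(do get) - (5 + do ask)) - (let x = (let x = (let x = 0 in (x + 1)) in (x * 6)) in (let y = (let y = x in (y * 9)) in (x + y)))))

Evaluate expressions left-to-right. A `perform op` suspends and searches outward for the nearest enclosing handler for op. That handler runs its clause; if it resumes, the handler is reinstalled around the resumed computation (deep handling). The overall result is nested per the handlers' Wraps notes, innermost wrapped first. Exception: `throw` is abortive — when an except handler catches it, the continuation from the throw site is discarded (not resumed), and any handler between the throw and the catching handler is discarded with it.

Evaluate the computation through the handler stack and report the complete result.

Evaluation trace:
get @ H2 ⇒ 5
throw(2) @ H0 caught ⇒ 25
H1 returns 25
H2 returns (25, 5)
H3 returns [(25, 5)]
H4 returns [(25, 5)]
= [(25, 5)]

Answer: [(25, 5)]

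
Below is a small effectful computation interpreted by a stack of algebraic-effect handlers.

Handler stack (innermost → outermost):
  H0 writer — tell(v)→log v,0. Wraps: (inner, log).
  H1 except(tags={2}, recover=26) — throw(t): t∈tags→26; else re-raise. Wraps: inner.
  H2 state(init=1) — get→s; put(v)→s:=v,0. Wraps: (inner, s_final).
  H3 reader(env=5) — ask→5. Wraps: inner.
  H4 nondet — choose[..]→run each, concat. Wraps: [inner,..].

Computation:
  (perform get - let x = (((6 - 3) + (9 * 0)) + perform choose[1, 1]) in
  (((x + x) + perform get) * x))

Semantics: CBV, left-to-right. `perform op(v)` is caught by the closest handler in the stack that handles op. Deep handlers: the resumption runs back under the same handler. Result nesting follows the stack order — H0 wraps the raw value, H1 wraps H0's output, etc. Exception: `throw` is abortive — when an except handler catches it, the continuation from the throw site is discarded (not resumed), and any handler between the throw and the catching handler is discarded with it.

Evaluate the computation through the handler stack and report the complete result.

Working:
get @ H2 ⇒ 1
choose[1, 1] @ H4
  branch[0] choose=1:
    get @ H2 ⇒ 1
    H0 returns (-35, ())
    H1 returns (-35, ())
    H2 returns ((-35, ()), 1)
    H3 returns ((-35, ()), 1)
    H4 returns [((-35, ()), 1)]
  branch[1] choose=1:
    get @ H2 ⇒ 1
    H0 returns (-35, ())
    H1 returns (-35, ())
    H2 returns ((-35, ()), 1)
    H3 returns ((-35, ()), 1)
    H4 returns [((-35, ()), 1)]
= [((-35, ()), 1), ((-35, ()), 1)]

Answer: [((-35, ()), 1), ((-35, ()), 1)]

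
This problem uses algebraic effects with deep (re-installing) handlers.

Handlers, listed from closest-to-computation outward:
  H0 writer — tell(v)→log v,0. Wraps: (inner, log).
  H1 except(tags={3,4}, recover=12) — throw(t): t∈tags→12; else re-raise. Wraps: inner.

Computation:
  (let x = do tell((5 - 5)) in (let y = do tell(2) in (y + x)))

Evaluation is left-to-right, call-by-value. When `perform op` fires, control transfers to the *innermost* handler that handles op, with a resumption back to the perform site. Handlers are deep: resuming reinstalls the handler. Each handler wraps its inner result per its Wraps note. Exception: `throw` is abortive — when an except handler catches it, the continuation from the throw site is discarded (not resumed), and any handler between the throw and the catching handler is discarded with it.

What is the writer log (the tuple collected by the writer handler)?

Working:
tell(0) @ H0 ⇒ log+=0
tell(2) @ H0 ⇒ log+=2
H0 returns (0, (0, 2))
H1 returns (0, (0, 2))
= (0, (0, 2))

Answer: (0, 2)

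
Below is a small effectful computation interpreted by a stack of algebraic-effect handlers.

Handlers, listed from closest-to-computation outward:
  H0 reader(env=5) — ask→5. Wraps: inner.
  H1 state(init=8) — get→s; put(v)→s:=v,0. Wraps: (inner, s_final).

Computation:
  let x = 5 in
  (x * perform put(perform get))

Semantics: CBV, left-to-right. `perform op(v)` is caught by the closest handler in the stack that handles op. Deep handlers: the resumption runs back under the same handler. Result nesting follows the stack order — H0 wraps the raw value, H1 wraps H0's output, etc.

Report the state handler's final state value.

Answer: 8

Working:
get @ H1 ⇒ 8
put(8) @ H1 ⇒ s:=8
H0 returns 0
H1 returns (0, 8)
= (0, 8)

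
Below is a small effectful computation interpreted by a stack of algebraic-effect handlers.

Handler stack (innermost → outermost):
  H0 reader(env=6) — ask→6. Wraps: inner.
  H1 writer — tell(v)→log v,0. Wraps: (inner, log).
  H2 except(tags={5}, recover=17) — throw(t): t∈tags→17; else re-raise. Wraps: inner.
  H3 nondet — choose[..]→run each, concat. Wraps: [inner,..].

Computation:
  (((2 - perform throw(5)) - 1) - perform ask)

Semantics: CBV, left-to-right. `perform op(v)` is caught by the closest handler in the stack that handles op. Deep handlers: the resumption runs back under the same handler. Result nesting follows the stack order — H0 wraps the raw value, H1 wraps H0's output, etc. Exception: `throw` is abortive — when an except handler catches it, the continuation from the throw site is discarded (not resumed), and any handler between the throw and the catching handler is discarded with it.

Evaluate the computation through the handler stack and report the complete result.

Evaluation trace:
throw(5) @ H2 caught ⇒ 17
H3 returns [17]
= [17]

Answer: [17]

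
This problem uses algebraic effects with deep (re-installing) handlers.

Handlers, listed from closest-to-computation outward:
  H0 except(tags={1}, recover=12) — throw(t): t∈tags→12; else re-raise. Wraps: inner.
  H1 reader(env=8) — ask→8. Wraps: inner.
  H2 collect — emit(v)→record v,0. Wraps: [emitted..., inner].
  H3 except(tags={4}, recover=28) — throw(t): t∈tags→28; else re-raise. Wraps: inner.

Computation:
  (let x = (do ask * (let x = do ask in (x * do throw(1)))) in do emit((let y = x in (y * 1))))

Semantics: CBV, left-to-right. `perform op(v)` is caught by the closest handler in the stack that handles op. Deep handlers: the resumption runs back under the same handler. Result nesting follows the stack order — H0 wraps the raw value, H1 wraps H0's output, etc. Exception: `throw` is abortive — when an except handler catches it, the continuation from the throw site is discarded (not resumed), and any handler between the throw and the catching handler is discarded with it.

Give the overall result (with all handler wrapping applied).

Answer: [12]

Evaluation trace:
ask @ H1 ⇒ 8
ask @ H1 ⇒ 8
throw(1) @ H0 caught ⇒ 12
H1 returns 12
H2 returns [12]
H3 returns [12]
= [12]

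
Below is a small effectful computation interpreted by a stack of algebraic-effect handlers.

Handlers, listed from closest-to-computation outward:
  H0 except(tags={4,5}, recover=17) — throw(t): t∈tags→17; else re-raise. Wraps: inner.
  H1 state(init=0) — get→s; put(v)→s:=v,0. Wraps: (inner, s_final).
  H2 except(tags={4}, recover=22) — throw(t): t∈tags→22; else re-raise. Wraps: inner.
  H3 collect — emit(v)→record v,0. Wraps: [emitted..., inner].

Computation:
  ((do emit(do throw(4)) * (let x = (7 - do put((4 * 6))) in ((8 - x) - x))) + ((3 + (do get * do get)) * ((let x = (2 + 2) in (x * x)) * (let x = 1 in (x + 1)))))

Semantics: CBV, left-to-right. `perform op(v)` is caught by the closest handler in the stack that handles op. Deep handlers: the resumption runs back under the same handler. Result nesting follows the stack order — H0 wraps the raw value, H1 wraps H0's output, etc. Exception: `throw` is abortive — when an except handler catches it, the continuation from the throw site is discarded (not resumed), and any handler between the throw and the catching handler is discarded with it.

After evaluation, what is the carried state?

Working:
throw(4) @ H0 caught ⇒ 17
H1 returns (17, 0)
H2 returns (17, 0)
H3 returns [(17, 0)]
= [(17, 0)]

Answer: 0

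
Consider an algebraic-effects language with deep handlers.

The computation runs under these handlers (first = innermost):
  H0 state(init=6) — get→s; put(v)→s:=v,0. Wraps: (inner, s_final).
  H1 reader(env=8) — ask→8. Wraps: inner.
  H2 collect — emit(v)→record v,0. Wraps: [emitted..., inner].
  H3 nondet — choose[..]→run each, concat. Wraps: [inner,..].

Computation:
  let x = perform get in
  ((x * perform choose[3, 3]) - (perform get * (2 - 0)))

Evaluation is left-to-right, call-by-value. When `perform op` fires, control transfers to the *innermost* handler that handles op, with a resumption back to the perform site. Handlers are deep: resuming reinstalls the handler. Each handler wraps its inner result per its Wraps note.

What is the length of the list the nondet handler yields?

Step-by-step:
get @ H0 ⇒ 6
choose[3, 3] @ H3
  branch[0] choose=3:
    get @ H0 ⇒ 6
    H0 returns (6, 6)
    H1 returns (6, 6)
    H2 returns [(6, 6)]
    H3 returns [[(6, 6)]]
  branch[1] choose=3:
    get @ H0 ⇒ 6
    H0 returns (6, 6)
    H1 returns (6, 6)
    H2 returns [(6, 6)]
    H3 returns [[(6, 6)]]
= [[(6, 6)], [(6, 6)]]

Answer: 2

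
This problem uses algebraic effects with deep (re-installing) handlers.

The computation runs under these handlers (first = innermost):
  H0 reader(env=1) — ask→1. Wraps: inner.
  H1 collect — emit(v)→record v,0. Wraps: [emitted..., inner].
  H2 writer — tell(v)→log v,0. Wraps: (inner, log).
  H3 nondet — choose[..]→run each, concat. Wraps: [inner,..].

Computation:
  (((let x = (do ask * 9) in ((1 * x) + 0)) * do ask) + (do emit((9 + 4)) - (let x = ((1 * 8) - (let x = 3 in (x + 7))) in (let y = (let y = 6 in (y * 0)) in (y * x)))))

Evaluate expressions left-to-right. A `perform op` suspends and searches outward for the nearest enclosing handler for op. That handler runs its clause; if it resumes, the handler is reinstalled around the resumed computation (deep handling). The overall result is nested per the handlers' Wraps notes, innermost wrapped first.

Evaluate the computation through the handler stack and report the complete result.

Working:
ask @ H0 ⇒ 1
ask @ H0 ⇒ 1
emit(13) @ H1 ⇒ out+=13
H0 returns 9
H1 returns [13, 9]
H2 returns ([13, 9], ())
H3 returns [([13, 9], ())]
= [([13, 9], ())]

Answer: [([13, 9], ())]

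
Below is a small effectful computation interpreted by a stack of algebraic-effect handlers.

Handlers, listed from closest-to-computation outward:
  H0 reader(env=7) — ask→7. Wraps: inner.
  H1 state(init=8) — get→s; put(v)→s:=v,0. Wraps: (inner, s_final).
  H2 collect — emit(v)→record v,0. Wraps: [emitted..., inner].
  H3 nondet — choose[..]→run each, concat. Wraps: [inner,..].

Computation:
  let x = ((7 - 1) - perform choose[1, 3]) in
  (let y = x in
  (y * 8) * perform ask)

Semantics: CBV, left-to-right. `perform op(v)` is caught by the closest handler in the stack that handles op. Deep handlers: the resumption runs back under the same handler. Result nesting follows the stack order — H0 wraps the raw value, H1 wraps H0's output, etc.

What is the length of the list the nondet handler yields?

Step-by-step:
choose[1, 3] @ H3
  branch[0] choose=1:
    ask @ H0 ⇒ 7
    H0 returns 280
    H1 returns (280, 8)
    H2 returns [(280, 8)]
    H3 returns [[(280, 8)]]
  branch[1] choose=3:
    ask @ H0 ⇒ 7
    H0 returns 168
    H1 returns (168, 8)
    H2 returns [(168, 8)]
    H3 returns [[(168, 8)]]
= [[(280, 8)], [(168, 8)]]

Answer: 2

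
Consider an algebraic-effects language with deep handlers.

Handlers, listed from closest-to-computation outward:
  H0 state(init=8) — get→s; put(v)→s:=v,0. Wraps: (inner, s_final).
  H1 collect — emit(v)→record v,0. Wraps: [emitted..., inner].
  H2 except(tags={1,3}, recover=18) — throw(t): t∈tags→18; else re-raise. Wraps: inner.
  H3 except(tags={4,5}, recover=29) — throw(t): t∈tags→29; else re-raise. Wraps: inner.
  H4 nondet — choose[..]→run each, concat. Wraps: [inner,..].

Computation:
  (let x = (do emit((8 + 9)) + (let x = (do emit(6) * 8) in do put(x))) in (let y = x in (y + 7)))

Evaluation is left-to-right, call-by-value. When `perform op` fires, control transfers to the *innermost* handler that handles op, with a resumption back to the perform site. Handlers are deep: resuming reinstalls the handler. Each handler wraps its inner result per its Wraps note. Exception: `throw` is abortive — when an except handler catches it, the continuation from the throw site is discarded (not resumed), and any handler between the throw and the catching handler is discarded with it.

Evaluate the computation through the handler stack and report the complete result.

Answer: [[17, 6, (7, 0)]]

Step-by-step:
emit(17) @ H1 ⇒ out+=17
emit(6) @ H1 ⇒ out+=6
put(0) @ H0 ⇒ s:=0
H0 returns (7, 0)
H1 returns [17, 6, (7, 0)]
H2 returns [17, 6, (7, 0)]
H3 returns [17, 6, (7, 0)]
H4 returns [[17, 6, (7, 0)]]
= [[17, 6, (7, 0)]]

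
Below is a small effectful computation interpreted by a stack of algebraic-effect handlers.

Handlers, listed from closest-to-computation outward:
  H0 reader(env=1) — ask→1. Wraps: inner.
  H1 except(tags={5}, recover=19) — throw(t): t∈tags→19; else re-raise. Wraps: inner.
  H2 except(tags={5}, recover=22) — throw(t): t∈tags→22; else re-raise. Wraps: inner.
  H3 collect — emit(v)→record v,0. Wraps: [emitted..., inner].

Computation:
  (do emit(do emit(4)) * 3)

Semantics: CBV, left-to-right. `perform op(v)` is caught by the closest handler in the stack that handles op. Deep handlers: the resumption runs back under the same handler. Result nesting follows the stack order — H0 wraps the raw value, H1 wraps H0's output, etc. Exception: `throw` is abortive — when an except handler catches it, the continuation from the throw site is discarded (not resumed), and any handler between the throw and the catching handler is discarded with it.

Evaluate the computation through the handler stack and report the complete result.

Step-by-step:
emit(4) @ H3 ⇒ out+=4
emit(0) @ H3 ⇒ out+=0
H0 returns 0
H1 returns 0
H2 returns 0
H3 returns [4, 0, 0]
= [4, 0, 0]

Answer: [4, 0, 0]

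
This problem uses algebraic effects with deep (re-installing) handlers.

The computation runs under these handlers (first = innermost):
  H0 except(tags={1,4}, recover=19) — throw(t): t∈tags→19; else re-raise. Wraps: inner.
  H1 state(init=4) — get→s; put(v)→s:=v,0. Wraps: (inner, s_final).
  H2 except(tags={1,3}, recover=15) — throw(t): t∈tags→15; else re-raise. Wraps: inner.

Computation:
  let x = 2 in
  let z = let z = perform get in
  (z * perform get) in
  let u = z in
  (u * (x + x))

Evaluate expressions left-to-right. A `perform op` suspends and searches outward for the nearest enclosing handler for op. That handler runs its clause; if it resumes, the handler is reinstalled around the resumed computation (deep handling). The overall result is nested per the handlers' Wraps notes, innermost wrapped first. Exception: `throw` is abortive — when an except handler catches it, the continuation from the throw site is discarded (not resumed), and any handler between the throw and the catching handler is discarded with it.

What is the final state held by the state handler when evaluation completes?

Step-by-step:
get @ H1 ⇒ 4
get @ H1 ⇒ 4
H0 returns 64
H1 returns (64, 4)
H2 returns (64, 4)
= (64, 4)

Answer: 4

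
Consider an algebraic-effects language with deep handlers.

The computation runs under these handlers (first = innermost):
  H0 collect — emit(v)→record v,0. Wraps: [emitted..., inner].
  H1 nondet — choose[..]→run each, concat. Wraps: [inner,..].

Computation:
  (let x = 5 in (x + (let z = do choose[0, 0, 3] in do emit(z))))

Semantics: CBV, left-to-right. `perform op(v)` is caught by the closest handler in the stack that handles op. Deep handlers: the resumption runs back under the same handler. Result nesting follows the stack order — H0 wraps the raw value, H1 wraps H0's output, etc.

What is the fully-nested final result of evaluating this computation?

Step-by-step:
choose[0, 0, 3] @ H1
  branch[0] choose=0:
    emit(0) @ H0 ⇒ out+=0
    H0 returns [0, 5]
    H1 returns [[0, 5]]
  branch[1] choose=0:
    emit(0) @ H0 ⇒ out+=0
    H0 returns [0, 5]
    H1 returns [[0, 5]]
  branch[2] choose=3:
    emit(3) @ H0 ⇒ out+=3
    H0 returns [3, 5]
    H1 returns [[3, 5]]
= [[0, 5], [0, 5], [3, 5]]

Answer: [[0, 5], [0, 5], [3, 5]]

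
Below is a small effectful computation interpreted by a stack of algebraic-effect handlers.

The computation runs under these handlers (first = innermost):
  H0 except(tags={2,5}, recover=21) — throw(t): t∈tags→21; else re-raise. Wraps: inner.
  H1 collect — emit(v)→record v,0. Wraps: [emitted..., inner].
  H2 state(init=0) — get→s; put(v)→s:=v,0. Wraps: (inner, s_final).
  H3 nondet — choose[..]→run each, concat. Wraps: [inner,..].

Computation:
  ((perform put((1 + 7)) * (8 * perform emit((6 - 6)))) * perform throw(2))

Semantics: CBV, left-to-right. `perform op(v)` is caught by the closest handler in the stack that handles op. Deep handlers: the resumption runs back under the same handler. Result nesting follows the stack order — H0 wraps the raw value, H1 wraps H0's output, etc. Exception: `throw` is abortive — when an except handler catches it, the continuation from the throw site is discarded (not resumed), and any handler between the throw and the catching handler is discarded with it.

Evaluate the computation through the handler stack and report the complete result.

Working:
put(8) @ H2 ⇒ s:=8
emit(0) @ H1 ⇒ out+=0
throw(2) @ H0 caught ⇒ 21
H1 returns [0, 21]
H2 returns ([0, 21], 8)
H3 returns [([0, 21], 8)]
= [([0, 21], 8)]

Answer: [([0, 21], 8)]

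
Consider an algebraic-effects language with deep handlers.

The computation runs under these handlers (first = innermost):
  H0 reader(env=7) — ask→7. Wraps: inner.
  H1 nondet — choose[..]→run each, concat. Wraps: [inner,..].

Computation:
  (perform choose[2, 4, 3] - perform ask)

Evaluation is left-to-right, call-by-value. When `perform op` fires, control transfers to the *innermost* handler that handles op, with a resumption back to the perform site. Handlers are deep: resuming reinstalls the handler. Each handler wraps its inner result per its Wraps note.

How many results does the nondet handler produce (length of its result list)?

Evaluation trace:
choose[2, 4, 3] @ H1
  branch[0] choose=2:
    ask @ H0 ⇒ 7
    H0 returns -5
    H1 returns [-5]
  branch[1] choose=4:
    ask @ H0 ⇒ 7
    H0 returns -3
    H1 returns [-3]
  branch[2] choose=3:
    ask @ H0 ⇒ 7
    H0 returns -4
    H1 returns [-4]
= [-5, -3, -4]

Answer: 3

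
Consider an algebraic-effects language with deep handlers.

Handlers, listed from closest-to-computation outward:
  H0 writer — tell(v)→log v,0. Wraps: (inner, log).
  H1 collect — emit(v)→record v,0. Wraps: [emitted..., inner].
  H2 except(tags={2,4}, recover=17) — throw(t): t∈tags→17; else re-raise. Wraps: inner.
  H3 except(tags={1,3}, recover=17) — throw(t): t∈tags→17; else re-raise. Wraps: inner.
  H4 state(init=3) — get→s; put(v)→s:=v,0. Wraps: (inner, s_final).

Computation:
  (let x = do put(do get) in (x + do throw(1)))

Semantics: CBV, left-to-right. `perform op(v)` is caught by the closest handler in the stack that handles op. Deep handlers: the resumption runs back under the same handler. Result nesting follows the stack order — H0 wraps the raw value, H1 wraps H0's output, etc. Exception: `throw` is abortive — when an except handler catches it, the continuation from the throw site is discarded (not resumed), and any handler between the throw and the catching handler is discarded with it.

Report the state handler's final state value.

Answer: 3

Working:
get @ H4 ⇒ 3
put(3) @ H4 ⇒ s:=3
throw(1) @ H2 re-raised
throw(1) @ H3 caught ⇒ 17
H4 returns (17, 3)
= (17, 3)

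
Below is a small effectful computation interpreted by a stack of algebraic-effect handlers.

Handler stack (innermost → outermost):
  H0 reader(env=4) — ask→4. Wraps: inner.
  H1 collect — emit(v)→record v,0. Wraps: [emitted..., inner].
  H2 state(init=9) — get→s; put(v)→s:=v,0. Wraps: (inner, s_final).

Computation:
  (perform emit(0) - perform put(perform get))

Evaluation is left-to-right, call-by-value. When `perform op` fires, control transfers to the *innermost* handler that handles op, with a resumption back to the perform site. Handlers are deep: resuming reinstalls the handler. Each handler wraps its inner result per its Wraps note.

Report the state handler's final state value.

Step-by-step:
emit(0) @ H1 ⇒ out+=0
get @ H2 ⇒ 9
put(9) @ H2 ⇒ s:=9
H0 returns 0
H1 returns [0, 0]
H2 returns ([0, 0], 9)
= ([0, 0], 9)

Answer: 9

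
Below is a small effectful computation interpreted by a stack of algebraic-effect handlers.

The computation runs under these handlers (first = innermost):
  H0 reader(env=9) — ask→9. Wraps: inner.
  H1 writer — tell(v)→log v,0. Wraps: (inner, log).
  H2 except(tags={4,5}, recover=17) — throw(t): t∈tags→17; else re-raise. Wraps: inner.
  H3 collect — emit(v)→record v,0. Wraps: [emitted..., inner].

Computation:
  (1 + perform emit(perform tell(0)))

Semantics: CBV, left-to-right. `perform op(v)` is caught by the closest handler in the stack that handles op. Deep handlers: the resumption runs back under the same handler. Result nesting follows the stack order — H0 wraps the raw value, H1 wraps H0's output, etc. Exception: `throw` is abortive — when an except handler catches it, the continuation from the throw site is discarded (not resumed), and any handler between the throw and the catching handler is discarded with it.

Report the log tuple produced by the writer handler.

Evaluation trace:
tell(0) @ H1 ⇒ log+=0
emit(0) @ H3 ⇒ out+=0
H0 returns 1
H1 returns (1, (0))
H2 returns (1, (0))
H3 returns [0, (1, (0))]
= [0, (1, (0))]

Answer: (0)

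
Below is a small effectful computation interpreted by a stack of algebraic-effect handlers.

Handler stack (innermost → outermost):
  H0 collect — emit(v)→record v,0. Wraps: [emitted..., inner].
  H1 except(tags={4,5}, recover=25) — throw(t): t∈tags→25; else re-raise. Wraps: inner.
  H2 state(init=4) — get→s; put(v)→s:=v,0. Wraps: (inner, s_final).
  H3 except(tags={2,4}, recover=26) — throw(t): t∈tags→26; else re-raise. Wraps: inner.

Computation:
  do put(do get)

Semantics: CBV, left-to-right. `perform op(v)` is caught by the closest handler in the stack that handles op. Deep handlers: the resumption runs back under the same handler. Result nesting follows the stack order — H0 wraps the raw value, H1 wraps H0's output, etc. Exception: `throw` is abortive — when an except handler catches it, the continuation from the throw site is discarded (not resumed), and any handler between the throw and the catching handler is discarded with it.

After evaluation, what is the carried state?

Working:
get @ H2 ⇒ 4
put(4) @ H2 ⇒ s:=4
H0 returns [0]
H1 returns [0]
H2 returns ([0], 4)
H3 returns ([0], 4)
= ([0], 4)

Answer: 4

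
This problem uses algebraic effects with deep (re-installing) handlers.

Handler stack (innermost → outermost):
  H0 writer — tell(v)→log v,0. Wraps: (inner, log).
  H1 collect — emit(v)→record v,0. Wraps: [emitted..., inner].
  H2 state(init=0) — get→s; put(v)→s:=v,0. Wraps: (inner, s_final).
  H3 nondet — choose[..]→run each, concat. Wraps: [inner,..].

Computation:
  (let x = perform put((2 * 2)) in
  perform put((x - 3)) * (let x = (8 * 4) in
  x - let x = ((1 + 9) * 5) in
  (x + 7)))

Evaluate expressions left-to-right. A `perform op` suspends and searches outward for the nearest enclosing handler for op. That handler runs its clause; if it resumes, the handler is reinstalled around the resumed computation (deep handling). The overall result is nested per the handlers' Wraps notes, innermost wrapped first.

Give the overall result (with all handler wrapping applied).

Answer: [([(0, ())], -3)]

Step-by-step:
put(4) @ H2 ⇒ s:=4
put(-3) @ H2 ⇒ s:=-3
H0 returns (0, ())
H1 returns [(0, ())]
H2 returns ([(0, ())], -3)
H3 returns [([(0, ())], -3)]
= [([(0, ())], -3)]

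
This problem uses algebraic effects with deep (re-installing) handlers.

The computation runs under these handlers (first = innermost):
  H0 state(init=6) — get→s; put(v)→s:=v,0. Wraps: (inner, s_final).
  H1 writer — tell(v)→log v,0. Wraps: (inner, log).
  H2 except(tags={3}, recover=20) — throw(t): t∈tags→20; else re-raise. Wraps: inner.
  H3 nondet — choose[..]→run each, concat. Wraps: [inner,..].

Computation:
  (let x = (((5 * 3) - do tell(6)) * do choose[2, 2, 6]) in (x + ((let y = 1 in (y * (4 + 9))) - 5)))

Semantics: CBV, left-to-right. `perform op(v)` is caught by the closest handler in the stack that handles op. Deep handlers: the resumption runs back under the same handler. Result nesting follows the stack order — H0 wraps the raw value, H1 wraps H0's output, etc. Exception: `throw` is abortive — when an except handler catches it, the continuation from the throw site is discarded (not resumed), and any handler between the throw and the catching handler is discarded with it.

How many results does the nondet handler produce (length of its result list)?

Answer: 3

Step-by-step:
tell(6) @ H1 ⇒ log+=6
choose[2, 2, 6] @ H3
  branch[0] choose=2:
    H0 returns (38, 6)
    H1 returns ((38, 6), (6))
    H2 returns ((38, 6), (6))
    H3 returns [((38, 6), (6))]
  branch[1] choose=2:
    H0 returns (38, 6)
    H1 returns ((38, 6), (6))
    H2 returns ((38, 6), (6))
    H3 returns [((38, 6), (6))]
  branch[2] choose=6:
    H0 returns (98, 6)
    H1 returns ((98, 6), (6))
    H2 returns ((98, 6), (6))
    H3 returns [((98, 6), (6))]
= [((38, 6), (6)), ((38, 6), (6)), ((98, 6), (6))]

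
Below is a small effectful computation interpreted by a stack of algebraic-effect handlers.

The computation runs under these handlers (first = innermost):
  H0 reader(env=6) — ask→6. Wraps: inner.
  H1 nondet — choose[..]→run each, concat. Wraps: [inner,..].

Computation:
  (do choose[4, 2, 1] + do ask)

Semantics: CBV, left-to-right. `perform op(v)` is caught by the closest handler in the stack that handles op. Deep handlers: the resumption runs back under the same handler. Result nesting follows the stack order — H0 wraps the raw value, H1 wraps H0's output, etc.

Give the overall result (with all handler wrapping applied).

Evaluation trace:
choose[4, 2, 1] @ H1
  branch[0] choose=4:
    ask @ H0 ⇒ 6
    H0 returns 10
    H1 returns [10]
  branch[1] choose=2:
    ask @ H0 ⇒ 6
    H0 returns 8
    H1 returns [8]
  branch[2] choose=1:
    ask @ H0 ⇒ 6
    H0 returns 7
    H1 returns [7]
= [10, 8, 7]

Answer: [10, 8, 7]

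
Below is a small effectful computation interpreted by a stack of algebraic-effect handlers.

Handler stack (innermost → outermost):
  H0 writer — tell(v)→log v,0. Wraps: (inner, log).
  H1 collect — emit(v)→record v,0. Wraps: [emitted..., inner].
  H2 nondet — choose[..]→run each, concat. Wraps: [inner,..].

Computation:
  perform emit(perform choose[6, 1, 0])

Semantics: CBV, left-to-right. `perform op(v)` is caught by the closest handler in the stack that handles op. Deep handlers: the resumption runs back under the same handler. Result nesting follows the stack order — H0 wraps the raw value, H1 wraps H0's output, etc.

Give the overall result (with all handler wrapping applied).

Answer: [[6, (0, ())], [1, (0, ())], [0, (0, ())]]

Evaluation trace:
choose[6, 1, 0] @ H2
  branch[0] choose=6:
    emit(6) @ H1 ⇒ out+=6
    H0 returns (0, ())
    H1 returns [6, (0, ())]
    H2 returns [[6, (0, ())]]
  branch[1] choose=1:
    emit(1) @ H1 ⇒ out+=1
    H0 returns (0, ())
    H1 returns [1, (0, ())]
    H2 returns [[1, (0, ())]]
  branch[2] choose=0:
    emit(0) @ H1 ⇒ out+=0
    H0 returns (0, ())
    H1 returns [0, (0, ())]
    H2 returns [[0, (0, ())]]
= [[6, (0, ())], [1, (0, ())], [0, (0, ())]]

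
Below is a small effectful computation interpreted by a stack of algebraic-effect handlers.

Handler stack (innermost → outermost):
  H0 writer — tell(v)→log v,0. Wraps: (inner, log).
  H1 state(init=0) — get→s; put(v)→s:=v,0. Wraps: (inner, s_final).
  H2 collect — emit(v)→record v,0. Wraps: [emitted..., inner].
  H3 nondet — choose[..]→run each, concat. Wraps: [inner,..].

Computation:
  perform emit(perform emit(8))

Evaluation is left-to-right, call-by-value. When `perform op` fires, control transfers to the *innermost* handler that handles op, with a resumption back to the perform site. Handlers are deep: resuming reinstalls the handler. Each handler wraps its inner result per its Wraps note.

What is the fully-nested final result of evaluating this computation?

Answer: [[8, 0, ((0, ()), 0)]]

Step-by-step:
emit(8) @ H2 ⇒ out+=8
emit(0) @ H2 ⇒ out+=0
H0 returns (0, ())
H1 returns ((0, ()), 0)
H2 returns [8, 0, ((0, ()), 0)]
H3 returns [[8, 0, ((0, ()), 0)]]
= [[8, 0, ((0, ()), 0)]]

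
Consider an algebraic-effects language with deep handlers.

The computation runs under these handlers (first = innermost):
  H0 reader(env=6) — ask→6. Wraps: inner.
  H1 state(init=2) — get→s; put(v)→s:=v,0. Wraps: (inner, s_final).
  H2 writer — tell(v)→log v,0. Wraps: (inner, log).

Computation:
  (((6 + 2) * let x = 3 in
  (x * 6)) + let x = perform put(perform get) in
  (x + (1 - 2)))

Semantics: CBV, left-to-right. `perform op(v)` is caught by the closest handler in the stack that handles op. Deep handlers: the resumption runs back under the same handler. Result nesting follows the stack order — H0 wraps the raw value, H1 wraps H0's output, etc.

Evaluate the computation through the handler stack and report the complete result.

Step-by-step:
get @ H1 ⇒ 2
put(2) @ H1 ⇒ s:=2
H0 returns 143
H1 returns (143, 2)
H2 returns ((143, 2), ())
= ((143, 2), ())

Answer: ((143, 2), ())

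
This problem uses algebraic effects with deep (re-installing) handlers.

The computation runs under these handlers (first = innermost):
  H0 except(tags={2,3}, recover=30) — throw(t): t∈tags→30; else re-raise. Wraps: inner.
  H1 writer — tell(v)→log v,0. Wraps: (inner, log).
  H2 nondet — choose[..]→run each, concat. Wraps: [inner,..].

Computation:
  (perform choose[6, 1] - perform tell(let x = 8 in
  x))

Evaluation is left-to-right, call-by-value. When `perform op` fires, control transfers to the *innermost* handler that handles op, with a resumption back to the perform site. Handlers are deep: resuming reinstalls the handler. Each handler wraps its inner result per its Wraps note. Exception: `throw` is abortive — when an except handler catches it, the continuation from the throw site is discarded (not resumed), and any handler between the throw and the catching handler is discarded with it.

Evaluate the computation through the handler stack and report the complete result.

Answer: [(6, (8)), (1, (8))]

Working:
choose[6, 1] @ H2
  branch[0] choose=6:
    tell(8) @ H1 ⇒ log+=8
    H0 returns 6
    H1 returns (6, (8))
    H2 returns [(6, (8))]
  branch[1] choose=1:
    tell(8) @ H1 ⇒ log+=8
    H0 returns 1
    H1 returns (1, (8))
    H2 returns [(1, (8))]
= [(6, (8)), (1, (8))]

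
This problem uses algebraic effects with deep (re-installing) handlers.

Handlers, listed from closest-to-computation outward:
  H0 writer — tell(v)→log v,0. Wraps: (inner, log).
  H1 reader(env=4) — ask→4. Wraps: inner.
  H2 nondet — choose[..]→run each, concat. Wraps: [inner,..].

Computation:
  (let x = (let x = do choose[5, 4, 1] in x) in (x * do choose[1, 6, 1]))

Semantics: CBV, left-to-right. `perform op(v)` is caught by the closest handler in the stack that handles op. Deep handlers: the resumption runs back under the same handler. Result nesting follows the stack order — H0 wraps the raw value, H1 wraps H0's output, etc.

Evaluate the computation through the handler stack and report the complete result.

Working:
choose[5, 4, 1] @ H2
  branch[0] choose=5:
    choose[1, 6, 1] @ H2
      branch[0] choose=1:
        H0 returns (5, ())
        H1 returns (5, ())
        H2 returns [(5, ())]
      branch[1] choose=6:
        H0 returns (30, ())
        H1 returns (30, ())
        H2 returns [(30, ())]
      branch[2] choose=1:
        H0 returns (5, ())
        H1 returns (5, ())
        H2 returns [(5, ())]
  branch[1] choose=4:
    choose[1, 6, 1] @ H2
      branch[0] choose=1:
        H0 returns (4, ())
        H1 returns (4, ())
        H2 returns [(4, ())]
      branch[1] choose=6:
        H0 returns (24, ())
        H1 returns (24, ())
        H2 returns [(24, ())]
      branch[2] choose=1:
        H0 returns (4, ())
        H1 returns (4, ())
        H2 returns [(4, ())]
  branch[2] choose=1:
    choose[1, 6, 1] @ H2
      branch[0] choose=1:
        H0 returns (1, ())
        H1 returns (1, ())
        H2 returns [(1, ())]
      branch[1] choose=6:
        H0 returns (6, ())
        H1 returns (6, ())
        H2 returns [(6, ())]
      branch[2] choose=1:
        H0 returns (1, ())
        H1 returns (1, ())
        H2 returns [(1, ())]
= [(5, ()), (30, ()), (5, ()), (4, ()), (24, ()), (4, ()), (1, ()), (6, ()), (1, ())]

Answer: [(5, ()), (30, ()), (5, ()), (4, ()), (24, ()), (4, ()), (1, ()), (6, ()), (1, ())]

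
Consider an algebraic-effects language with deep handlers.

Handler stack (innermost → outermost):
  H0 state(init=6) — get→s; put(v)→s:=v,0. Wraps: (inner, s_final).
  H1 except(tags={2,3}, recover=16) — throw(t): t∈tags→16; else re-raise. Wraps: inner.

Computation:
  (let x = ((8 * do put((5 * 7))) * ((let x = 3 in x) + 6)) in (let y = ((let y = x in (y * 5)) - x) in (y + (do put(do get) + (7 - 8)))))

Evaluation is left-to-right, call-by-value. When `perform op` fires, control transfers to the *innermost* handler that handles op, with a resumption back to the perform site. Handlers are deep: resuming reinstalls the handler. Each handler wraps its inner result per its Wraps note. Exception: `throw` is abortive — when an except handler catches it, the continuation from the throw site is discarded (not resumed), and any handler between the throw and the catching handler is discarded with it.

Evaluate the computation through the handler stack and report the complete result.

Step-by-step:
put(35) @ H0 ⇒ s:=35
get @ H0 ⇒ 35
put(35) @ H0 ⇒ s:=35
H0 returns (-1, 35)
H1 returns (-1, 35)
= (-1, 35)

Answer: (-1, 35)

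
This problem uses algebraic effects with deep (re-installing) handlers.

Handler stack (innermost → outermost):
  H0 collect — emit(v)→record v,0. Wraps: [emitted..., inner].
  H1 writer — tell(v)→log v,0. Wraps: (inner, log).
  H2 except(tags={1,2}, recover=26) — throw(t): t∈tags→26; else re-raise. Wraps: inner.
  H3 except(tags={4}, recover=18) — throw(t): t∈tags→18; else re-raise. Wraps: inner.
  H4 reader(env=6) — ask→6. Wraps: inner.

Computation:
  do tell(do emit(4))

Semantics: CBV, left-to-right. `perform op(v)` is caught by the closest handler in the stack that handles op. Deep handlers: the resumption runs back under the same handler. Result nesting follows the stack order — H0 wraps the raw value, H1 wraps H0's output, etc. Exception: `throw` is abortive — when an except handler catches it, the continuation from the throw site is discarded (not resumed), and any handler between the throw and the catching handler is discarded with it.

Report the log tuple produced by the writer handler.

Answer: (0)

Working:
emit(4) @ H0 ⇒ out+=4
tell(0) @ H1 ⇒ log+=0
H0 returns [4, 0]
H1 returns ([4, 0], (0))
H2 returns ([4, 0], (0))
H3 returns ([4, 0], (0))
H4 returns ([4, 0], (0))
= ([4, 0], (0))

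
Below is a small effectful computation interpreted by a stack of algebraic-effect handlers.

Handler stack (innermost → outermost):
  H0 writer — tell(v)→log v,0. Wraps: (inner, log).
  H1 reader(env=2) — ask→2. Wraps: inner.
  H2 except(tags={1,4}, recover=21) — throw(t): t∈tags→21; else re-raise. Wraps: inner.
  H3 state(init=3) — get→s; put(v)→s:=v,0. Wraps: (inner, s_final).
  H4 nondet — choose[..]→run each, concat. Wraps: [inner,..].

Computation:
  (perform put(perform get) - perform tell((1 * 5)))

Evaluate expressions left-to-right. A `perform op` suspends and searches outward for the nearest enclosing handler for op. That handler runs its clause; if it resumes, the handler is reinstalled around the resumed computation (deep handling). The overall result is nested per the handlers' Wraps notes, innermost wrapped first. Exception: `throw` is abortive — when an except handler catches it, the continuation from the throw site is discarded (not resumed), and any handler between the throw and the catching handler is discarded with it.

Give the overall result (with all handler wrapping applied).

Step-by-step:
get @ H3 ⇒ 3
put(3) @ H3 ⇒ s:=3
tell(5) @ H0 ⇒ log+=5
H0 returns (0, (5))
H1 returns (0, (5))
H2 returns (0, (5))
H3 returns ((0, (5)), 3)
H4 returns [((0, (5)), 3)]
= [((0, (5)), 3)]

Answer: [((0, (5)), 3)]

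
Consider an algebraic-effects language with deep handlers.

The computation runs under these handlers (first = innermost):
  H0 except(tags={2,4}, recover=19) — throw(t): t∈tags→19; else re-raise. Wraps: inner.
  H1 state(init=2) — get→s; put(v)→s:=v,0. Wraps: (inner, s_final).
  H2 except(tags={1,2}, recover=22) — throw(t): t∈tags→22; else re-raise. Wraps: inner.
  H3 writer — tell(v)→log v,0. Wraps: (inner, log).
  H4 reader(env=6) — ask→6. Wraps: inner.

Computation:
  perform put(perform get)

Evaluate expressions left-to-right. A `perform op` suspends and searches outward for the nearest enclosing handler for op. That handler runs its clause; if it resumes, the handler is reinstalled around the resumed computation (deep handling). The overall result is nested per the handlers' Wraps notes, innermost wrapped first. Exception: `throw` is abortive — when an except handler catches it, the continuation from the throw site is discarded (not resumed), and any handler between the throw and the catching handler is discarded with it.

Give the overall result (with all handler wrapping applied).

Step-by-step:
get @ H1 ⇒ 2
put(2) @ H1 ⇒ s:=2
H0 returns 0
H1 returns (0, 2)
H2 returns (0, 2)
H3 returns ((0, 2), ())
H4 returns ((0, 2), ())
= ((0, 2), ())

Answer: ((0, 2), ())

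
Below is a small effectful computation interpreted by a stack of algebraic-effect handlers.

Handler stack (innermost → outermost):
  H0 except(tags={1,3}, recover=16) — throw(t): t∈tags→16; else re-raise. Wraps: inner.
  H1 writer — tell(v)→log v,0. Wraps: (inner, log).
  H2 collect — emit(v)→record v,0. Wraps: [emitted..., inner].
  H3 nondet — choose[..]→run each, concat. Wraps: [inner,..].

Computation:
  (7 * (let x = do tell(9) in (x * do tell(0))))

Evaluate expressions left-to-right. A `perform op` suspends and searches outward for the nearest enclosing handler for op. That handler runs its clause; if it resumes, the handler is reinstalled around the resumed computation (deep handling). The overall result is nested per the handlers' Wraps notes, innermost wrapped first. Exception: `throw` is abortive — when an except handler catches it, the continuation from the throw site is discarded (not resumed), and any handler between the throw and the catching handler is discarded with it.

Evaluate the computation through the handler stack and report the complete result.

Answer: [[(0, (9, 0))]]

Evaluation trace:
tell(9) @ H1 ⇒ log+=9
tell(0) @ H1 ⇒ log+=0
H0 returns 0
H1 returns (0, (9, 0))
H2 returns [(0, (9, 0))]
H3 returns [[(0, (9, 0))]]
= [[(0, (9, 0))]]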